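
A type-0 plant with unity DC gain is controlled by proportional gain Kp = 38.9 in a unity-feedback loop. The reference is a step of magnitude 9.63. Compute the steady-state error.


e_ss = R/(1 + Kp) = 9.63/(1 + 38.9) = 9.63/39.9000 = 0.2414

0.2414


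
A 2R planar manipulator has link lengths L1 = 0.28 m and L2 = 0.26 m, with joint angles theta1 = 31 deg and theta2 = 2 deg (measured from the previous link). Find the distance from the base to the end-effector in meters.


x = L1*cos(th1) + L2*cos(th1+th2) = 0.458061
y = L1*sin(th1) + L2*sin(th1+th2) = 0.285817
d = sqrt(x^2 + y^2) = sqrt(0.209820 + 0.081691) = 0.5399

0.5399 m


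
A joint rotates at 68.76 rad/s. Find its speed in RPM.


RPM = 68.76 * 60/(2*pi) = 656.6096

656.6096 RPM


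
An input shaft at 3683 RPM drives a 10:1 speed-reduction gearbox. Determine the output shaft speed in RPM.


omega_out = omega_in / N = 3683 / 10 = 368.3000

368.3000 RPM


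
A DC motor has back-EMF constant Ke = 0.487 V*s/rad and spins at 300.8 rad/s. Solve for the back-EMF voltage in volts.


V_emf = Ke * omega = 0.487*300.8 = 146.4896

146.4896 V


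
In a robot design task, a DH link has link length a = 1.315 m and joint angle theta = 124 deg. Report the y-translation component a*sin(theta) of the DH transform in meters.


a*sin(theta) = 1.315*sin(124 deg) = 1.0902

1.0902 m


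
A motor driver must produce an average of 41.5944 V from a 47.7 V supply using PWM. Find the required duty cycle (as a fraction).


D = V_avg/V_supply = 41.5944/47.7 = 0.8720

0.8720


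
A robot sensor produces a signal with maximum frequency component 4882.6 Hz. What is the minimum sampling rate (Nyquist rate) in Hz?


f_s,min = 2*f_max = 2*4882.6 = 9765.2000

9765.2000 Hz


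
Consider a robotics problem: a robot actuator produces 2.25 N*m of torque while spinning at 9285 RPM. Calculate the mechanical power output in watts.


omega = 9285 * 2*pi/60 = 972.322926 rad/s
P = tau * omega = 2.25 * 972.322926 = 2187.7266

2187.7266 W


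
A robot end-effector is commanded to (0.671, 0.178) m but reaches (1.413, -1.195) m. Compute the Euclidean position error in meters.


dx = 1.413 - (0.671) = 0.7420, dy = -1.195 - (0.178) = -1.3730
err = sqrt(0.550564 + 1.885129) = 1.5607

1.5607 m


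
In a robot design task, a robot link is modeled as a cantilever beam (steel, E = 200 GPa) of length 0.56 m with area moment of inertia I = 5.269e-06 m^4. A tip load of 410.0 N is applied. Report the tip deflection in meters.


delta = F*L^3/(3*E*I) = 410.0*0.56^3/(3*2.000e+11*5.269e-06)
      = 72.00256/3161400 = 2.2776e-05

2.2776e-05 m


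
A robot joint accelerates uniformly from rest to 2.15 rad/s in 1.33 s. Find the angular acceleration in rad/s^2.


alpha = delta_omega / t = 2.15 / 1.33 = 1.6165

1.6165 rad/s^2


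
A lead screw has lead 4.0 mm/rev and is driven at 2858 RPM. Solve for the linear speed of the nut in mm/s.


v = lead * (RPM/60) = 4.0*2858/60 = 190.5333

190.5333 mm/s


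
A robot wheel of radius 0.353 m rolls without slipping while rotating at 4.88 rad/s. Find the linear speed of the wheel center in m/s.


v = omega * r = 4.88 * 0.353 = 1.7226

1.7226 m/s


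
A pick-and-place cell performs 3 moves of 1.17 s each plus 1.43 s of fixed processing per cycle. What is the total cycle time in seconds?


T = 3*1.17 + 1.43 = 4.9400

4.9400 s


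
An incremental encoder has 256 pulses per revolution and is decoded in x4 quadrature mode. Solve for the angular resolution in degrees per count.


resolution = 360 / (PPR * 4) = 360 / 1024 = 0.3516

0.3516 degrees


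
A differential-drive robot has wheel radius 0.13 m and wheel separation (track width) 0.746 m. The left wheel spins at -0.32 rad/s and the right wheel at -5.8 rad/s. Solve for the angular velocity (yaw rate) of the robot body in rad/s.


omega = r*(wR - wL)/L = 0.13*(-5.8 - (-0.32))/0.746 = -0.9550

-0.9550 rad/s


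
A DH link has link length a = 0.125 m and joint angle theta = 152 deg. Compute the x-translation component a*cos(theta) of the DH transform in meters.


a*cos(theta) = 0.125*cos(152 deg) = -0.1104

-0.1104 m


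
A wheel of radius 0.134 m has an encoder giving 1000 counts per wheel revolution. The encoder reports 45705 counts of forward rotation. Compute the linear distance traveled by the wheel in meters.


revs = 45705/1000 = 45.705000
d = revs * 2*pi*r = 45.705000 * 2*pi*0.134 = 38.4812

38.4812 m


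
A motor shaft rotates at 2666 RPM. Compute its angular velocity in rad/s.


omega = 2666 * 2*pi/60 = 279.1829

279.1829 rad/s


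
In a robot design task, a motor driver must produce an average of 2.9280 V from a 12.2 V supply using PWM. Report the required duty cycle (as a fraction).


D = V_avg/V_supply = 2.9280/12.2 = 0.2400

0.2400


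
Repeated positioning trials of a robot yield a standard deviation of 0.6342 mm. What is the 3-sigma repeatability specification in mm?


repeatability = 3*sigma = 3*0.6342 = 1.9026

1.9026 mm


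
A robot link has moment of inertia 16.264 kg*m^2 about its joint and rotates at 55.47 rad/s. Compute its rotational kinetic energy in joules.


KE = (1/2)*I*omega^2 = 0.5*16.264*55.47^2 = 25021.5208

25021.5208 J


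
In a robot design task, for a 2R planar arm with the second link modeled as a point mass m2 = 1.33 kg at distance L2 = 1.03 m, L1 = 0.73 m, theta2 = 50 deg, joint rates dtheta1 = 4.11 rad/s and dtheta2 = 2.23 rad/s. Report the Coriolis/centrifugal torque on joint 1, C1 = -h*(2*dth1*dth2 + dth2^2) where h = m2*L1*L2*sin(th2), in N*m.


h = m2*L1*L2*sin(th2) = 1.33*0.73*1.03*sin(50 deg) = 0.766065
C1 = -h*(2*4.11*2.23 + 2.23^2) = -0.766065*23.3035 = -17.8520

-17.8520 N*m


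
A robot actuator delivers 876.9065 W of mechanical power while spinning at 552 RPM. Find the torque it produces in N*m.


omega = 552 * 2*pi/60 = 57.805305 rad/s
tau = P / omega = 876.9065 / 57.805305 = 15.1700

15.1700 N*m


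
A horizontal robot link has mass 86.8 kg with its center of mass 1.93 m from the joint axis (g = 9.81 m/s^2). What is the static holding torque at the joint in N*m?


tau = m*g*L = 86.8 * 9.81 * 1.93 = 1643.4104

1643.4104 N*m


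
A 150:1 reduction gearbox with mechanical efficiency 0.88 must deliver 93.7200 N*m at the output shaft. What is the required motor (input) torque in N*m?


tau_in = tau_out / (N * eta) = 93.7200 / (150 * 0.88) = 0.7100

0.7100 N*m


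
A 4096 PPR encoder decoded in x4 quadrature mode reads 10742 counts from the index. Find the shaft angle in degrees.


angle = counts * 360 / (PPR*4) = 10742 * 360 / 16384 = 236.0303

236.0303 degrees


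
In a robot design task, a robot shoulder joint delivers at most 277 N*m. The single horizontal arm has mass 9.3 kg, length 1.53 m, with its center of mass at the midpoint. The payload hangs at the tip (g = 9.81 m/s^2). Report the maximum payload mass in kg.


tau_arm = m_arm*g*(L/2) = 9.3*9.81*1.53/2 = 69.7932 N*m
tau_payload = tau_max - tau_arm = 277 - 69.7932 = 207.2068
m_payload = tau_payload / (g*L) = 207.2068 / (9.81*1.53) = 13.8052

13.8052 kg


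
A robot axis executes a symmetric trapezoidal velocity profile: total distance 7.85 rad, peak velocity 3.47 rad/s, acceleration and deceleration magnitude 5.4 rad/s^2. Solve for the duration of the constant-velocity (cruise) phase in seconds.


t_acc = v/a = 0.642593 s, d_acc = v^2/(2a) = 1.114898 rad each
d_cruise = 7.85 - 2*1.114898 = 5.620204 rad
t_cruise = d_cruise/v = 5.620204/3.47 = 1.6197

1.6197 s


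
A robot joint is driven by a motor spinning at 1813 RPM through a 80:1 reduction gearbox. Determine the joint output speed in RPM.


omega_joint = omega_motor / N = 1813 / 80 = 22.6625

22.6625 RPM


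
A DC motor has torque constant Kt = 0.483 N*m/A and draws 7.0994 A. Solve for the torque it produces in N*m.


tau = Kt * I = 0.483*7.0994 = 3.4290

3.4290 N*m


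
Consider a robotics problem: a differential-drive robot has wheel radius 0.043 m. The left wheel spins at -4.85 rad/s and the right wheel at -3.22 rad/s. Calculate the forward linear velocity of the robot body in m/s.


v = r*(wR + wL)/2 = 0.043*(-3.22 + -4.85)/2 = -0.1735

-0.1735 m/s


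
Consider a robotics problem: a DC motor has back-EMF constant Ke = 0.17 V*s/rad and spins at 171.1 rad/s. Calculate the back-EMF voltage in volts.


V_emf = Ke * omega = 0.17*171.1 = 29.0870

29.0870 V


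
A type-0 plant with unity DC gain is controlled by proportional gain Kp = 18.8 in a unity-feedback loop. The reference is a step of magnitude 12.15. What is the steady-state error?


e_ss = R/(1 + Kp) = 12.15/(1 + 18.8) = 12.15/19.8000 = 0.6136

0.6136


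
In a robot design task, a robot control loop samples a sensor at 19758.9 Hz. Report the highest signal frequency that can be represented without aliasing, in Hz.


f_max = f_s/2 = 19758.9/2 = 9879.4500

9879.4500 Hz


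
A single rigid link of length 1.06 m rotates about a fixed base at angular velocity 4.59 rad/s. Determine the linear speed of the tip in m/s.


v = L*omega = 1.06 * 4.59 = 4.8654

4.8654 m/s


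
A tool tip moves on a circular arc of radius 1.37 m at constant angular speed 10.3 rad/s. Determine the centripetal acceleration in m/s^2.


a_c = omega^2 * r = 10.3^2 * 1.37 = 145.3433

145.3433 m/s^2


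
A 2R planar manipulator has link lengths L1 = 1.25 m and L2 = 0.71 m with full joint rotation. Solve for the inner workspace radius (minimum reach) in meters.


r_min = |L1 - L2| = |1.25 - 0.71| = 0.5400

0.5400 m


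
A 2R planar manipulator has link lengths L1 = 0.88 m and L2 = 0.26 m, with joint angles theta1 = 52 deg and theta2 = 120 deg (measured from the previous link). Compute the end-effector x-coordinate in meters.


x = L1*cos(th1) + L2*cos(th1+th2) = 0.88*cos(52 deg) + 0.26*cos(172 deg) = 0.2843

0.2843 m


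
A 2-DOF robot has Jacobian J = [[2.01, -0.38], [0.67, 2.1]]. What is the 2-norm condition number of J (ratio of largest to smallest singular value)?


JJ^T eigenvalues: trace(JJ^T) = 9.0434, det(JJ^T) = det(J)^2 = 20.03099536
s_max^2 = (9.0434 + sqrt(1.65910212))/2 = 5.16573069
s_min^2 = (9.0434 - sqrt(1.65910212))/2 = 3.87766931
kappa = s_max/s_min = sqrt(5.16573069/3.87766931) = 1.1542

1.1542


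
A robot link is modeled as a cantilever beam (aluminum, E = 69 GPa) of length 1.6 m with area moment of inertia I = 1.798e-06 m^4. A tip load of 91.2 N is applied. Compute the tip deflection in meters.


delta = F*L^3/(3*E*I) = 91.2*1.6^3/(3*6.900e+10*1.798e-06)
      = 373.5552/372186 = 0.0010

0.0010 m


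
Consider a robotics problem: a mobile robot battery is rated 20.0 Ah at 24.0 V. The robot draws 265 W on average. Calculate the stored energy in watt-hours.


E = capacity * V = 20.0*24.0 = 480.0000

480.0000 Wh


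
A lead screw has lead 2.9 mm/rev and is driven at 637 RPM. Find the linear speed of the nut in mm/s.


v = lead * (RPM/60) = 2.9*637/60 = 30.7883

30.7883 mm/s


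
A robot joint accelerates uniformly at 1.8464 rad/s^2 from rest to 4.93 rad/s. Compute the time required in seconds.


t = delta_omega / alpha = 4.93 / 1.8464 = 2.6701

2.6701 s


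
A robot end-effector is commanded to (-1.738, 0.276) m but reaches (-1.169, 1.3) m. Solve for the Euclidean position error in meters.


dx = -1.169 - (-1.738) = 0.5690, dy = 1.3 - (0.276) = 1.0240
err = sqrt(0.323761 + 1.048576) = 1.1715

1.1715 m


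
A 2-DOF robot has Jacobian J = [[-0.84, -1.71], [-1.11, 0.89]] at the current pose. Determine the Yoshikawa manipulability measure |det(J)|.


det(J) = -0.84*0.89 - (-1.71)*(-1.11) = -2.6457
|det(J)| = 2.6457

2.6457


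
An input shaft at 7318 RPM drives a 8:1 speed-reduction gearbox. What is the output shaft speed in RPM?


omega_out = omega_in / N = 7318 / 8 = 914.7500

914.7500 RPM


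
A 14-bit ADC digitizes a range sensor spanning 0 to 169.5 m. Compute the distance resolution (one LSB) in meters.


res = range / 2^n = 169.5/2^14 = 169.5/16384 = 0.0103

0.0103 m


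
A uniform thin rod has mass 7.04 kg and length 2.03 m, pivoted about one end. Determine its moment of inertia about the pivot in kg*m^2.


I = (1/3)*m*L^2 = (1/3)*7.04*2.03^2 = 9.6704

9.6704 kg*m^2


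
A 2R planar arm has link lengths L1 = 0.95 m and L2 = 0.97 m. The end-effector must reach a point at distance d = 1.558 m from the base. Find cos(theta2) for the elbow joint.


cos(th2) = (d^2 - L1^2 - L2^2)/(2*L1*L2) = (1.558^2 - 0.95^2 - 0.97^2)/(2*0.95*0.97) = 0.3169

0.3169


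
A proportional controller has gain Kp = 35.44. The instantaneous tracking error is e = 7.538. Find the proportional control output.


u_P = Kp * e = 35.44 * 7.538 = 267.1467

267.1467


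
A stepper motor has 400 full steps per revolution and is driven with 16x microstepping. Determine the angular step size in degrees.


step = 360/(400*16) = 360/6400 = 0.0563

0.0563 degrees


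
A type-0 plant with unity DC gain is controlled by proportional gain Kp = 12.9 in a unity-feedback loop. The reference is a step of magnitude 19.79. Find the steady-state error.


e_ss = R/(1 + Kp) = 19.79/(1 + 12.9) = 19.79/13.9000 = 1.4237

1.4237


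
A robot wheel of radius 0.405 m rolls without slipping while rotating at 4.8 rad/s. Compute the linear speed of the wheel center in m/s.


v = omega * r = 4.8 * 0.405 = 1.9440

1.9440 m/s


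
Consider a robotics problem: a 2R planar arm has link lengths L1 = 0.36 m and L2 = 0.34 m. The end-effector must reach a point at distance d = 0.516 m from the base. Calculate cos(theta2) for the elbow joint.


cos(th2) = (d^2 - L1^2 - L2^2)/(2*L1*L2) = (0.516^2 - 0.36^2 - 0.34^2)/(2*0.36*0.34) = 0.0860

0.0860


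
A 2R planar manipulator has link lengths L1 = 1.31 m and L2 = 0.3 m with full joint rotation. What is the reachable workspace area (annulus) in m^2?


r_max = L1 + L2 = 1.6100, r_min = |L1 - L2| = 1.0100
A = pi*(r_max^2 - r_min^2) = pi*(2.5921 - 1.0201) = 4.9386

4.9386 m^2


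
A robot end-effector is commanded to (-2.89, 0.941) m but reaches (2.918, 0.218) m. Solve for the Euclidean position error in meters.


dx = 2.918 - (-2.89) = 5.8080, dy = 0.218 - (0.941) = -0.7230
err = sqrt(33.732864 + 0.522729) = 5.8528

5.8528 m


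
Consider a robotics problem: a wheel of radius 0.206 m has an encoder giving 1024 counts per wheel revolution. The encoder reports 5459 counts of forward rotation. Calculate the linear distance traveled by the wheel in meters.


revs = 5459/1024 = 5.331055
d = revs * 2*pi*r = 5.331055 * 2*pi*0.206 = 6.9002

6.9002 m


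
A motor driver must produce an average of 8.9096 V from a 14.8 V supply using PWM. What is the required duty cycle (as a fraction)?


D = V_avg/V_supply = 8.9096/14.8 = 0.6020

0.6020


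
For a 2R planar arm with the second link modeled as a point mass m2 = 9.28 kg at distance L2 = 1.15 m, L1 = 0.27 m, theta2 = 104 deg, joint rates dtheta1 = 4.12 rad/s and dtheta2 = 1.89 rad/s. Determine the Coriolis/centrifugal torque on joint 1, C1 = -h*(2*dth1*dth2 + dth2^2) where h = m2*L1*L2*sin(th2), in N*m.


h = m2*L1*L2*sin(th2) = 9.28*0.27*1.15*sin(104 deg) = 2.795849
C1 = -h*(2*4.12*1.89 + 1.89^2) = -2.795849*19.1457 = -53.5285

-53.5285 N*m


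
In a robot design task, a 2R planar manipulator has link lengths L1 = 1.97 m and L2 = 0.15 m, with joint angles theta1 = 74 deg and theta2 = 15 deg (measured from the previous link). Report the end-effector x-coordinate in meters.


x = L1*cos(th1) + L2*cos(th1+th2) = 1.97*cos(74 deg) + 0.15*cos(89 deg) = 0.5456

0.5456 m


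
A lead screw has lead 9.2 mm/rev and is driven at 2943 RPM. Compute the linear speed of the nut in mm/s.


v = lead * (RPM/60) = 9.2*2943/60 = 451.2600

451.2600 mm/s


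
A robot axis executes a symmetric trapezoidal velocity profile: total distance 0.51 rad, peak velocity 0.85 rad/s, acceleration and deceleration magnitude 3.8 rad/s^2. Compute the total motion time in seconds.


t_acc = v/a = 0.85/3.8 = 0.223684 s
d_acc = v^2/(2a) = 0.095066 rad (each ramp)
d_cruise = 0.51 - 2*0.095066 = 0.319868 rad
t_cruise = 0.319868/0.85 = 0.376315 s
t_total = 2*0.223684 + 0.376315 = 0.8237

0.8237 s


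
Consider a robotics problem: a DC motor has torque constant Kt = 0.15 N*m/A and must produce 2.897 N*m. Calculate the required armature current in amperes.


I = tau / Kt = 2.897/0.15 = 19.3133

19.3133 A


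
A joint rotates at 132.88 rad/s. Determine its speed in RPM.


RPM = 132.88 * 60/(2*pi) = 1268.9105

1268.9105 RPM


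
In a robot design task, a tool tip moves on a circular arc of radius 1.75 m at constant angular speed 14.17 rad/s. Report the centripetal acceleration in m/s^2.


a_c = omega^2 * r = 14.17^2 * 1.75 = 351.3806

351.3806 m/s^2


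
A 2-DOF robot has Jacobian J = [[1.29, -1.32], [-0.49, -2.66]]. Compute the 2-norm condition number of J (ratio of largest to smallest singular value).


JJ^T eigenvalues: trace(JJ^T) = 10.7222, det(JJ^T) = det(J)^2 = 16.63171524
s_max^2 = (10.7222 + sqrt(48.43871188))/2 = 8.84099626
s_min^2 = (10.7222 - sqrt(48.43871188))/2 = 1.88120374
kappa = s_max/s_min = sqrt(8.84099626/1.88120374) = 2.1679

2.1679


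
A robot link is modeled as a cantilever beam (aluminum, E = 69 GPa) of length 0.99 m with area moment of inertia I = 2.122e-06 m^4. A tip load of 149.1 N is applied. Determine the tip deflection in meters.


delta = F*L^3/(3*E*I) = 149.1*0.99^3/(3*6.900e+10*2.122e-06)
      = 144.6715809/439254 = 3.2936e-04

3.2936e-04 m


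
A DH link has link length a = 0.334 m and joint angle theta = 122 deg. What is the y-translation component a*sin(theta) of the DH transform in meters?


a*sin(theta) = 0.334*sin(122 deg) = 0.2832

0.2832 m


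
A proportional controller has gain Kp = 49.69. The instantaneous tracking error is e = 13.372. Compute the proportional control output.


u_P = Kp * e = 49.69 * 13.372 = 664.4547

664.4547


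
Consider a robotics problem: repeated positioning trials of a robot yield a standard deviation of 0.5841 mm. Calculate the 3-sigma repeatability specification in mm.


repeatability = 3*sigma = 3*0.5841 = 1.7523

1.7523 mm


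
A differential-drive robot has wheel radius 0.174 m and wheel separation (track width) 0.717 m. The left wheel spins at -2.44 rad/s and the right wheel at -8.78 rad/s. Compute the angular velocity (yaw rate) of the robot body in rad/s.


omega = r*(wR - wL)/L = 0.174*(-8.78 - (-2.44))/0.717 = -1.5386

-1.5386 rad/s


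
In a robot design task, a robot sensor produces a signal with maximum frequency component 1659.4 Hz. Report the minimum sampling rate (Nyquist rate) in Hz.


f_s,min = 2*f_max = 2*1659.4 = 3318.8000

3318.8000 Hz


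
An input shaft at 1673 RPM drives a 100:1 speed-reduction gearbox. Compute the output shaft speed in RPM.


omega_out = omega_in / N = 1673 / 100 = 16.7300

16.7300 RPM


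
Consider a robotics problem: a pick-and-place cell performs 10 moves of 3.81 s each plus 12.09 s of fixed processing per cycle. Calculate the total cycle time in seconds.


T = 10*3.81 + 12.09 = 50.1900

50.1900 s


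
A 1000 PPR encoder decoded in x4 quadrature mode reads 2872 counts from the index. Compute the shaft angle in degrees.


angle = counts * 360 / (PPR*4) = 2872 * 360 / 4000 = 258.4800

258.4800 degrees


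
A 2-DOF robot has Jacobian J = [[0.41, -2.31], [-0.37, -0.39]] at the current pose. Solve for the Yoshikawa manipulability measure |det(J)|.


det(J) = 0.41*-0.39 - (-2.31)*(-0.37) = -1.0146
|det(J)| = 1.0146

1.0146


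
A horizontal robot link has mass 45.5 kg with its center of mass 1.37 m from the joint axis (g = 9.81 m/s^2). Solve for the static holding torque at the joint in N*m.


tau = m*g*L = 45.5 * 9.81 * 1.37 = 611.5064

611.5064 N*m


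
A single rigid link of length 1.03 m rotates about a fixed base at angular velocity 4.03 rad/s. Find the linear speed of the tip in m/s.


v = L*omega = 1.03 * 4.03 = 4.1509

4.1509 m/s


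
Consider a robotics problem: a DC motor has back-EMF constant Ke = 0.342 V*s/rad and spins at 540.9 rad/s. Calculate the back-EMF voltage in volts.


V_emf = Ke * omega = 0.342*540.9 = 184.9878

184.9878 V


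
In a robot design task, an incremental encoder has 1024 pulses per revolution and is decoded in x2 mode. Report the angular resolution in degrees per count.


resolution = 360 / (PPR * 2) = 360 / 2048 = 0.1758

0.1758 degrees


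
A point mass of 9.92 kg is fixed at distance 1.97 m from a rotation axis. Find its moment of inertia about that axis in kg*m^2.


I = m*r^2 = 9.92*1.97^2 = 38.4985

38.4985 kg*m^2


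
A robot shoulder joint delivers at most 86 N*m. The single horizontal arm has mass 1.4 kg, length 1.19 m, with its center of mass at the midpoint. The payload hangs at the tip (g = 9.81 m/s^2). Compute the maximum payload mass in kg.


tau_arm = m_arm*g*(L/2) = 1.4*9.81*1.19/2 = 8.1717 N*m
tau_payload = tau_max - tau_arm = 86 - 8.1717 = 77.8283
m_payload = tau_payload / (g*L) = 77.8283 / (9.81*1.19) = 6.6669

6.6669 kg


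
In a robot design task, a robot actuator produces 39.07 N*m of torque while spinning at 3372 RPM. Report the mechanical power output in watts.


omega = 3372 * 2*pi/60 = 353.115014 rad/s
P = tau * omega = 39.07 * 353.115014 = 13796.2036

13796.2036 W


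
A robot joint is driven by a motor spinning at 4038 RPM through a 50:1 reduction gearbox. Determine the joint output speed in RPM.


omega_joint = omega_motor / N = 4038 / 50 = 80.7600

80.7600 RPM


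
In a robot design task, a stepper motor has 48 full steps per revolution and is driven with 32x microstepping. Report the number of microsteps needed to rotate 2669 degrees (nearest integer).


step_size = 360/(48*32) = 360/1536 = 0.234375 deg
n = 2669/(360/1536) = 2669*1536/360 = 11387.7333 -> 11388

11388 steps


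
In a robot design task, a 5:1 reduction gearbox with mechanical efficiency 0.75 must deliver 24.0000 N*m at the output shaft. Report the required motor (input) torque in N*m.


tau_in = tau_out / (N * eta) = 24.0000 / (5 * 0.75) = 6.4000

6.4000 N*m


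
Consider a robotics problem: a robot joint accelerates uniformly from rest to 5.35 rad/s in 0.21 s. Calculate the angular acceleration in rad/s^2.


alpha = delta_omega / t = 5.35 / 0.21 = 25.4762

25.4762 rad/s^2


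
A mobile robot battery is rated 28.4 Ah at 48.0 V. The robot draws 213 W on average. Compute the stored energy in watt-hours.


E = capacity * V = 28.4*48.0 = 1363.2000

1363.2000 Wh


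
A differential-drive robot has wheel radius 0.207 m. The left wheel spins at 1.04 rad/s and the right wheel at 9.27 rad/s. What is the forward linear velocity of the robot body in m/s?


v = r*(wR + wL)/2 = 0.207*(9.27 + 1.04)/2 = 1.0671

1.0671 m/s


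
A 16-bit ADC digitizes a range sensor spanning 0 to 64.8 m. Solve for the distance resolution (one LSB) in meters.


res = range / 2^n = 64.8/2^16 = 64.8/65536 = 9.8877e-04

9.8877e-04 m


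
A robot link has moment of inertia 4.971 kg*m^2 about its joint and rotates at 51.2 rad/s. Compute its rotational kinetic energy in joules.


KE = (1/2)*I*omega^2 = 0.5*4.971*51.2^2 = 6515.5891

6515.5891 J


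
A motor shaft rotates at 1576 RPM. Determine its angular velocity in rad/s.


omega = 1576 * 2*pi/60 = 165.0383

165.0383 rad/s


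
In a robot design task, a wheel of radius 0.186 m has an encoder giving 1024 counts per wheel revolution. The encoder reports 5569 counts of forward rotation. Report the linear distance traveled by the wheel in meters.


revs = 5569/1024 = 5.438477
d = revs * 2*pi*r = 5.438477 * 2*pi*0.186 = 6.3558

6.3558 m


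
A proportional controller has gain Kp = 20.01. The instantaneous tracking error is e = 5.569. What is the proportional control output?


u_P = Kp * e = 20.01 * 5.569 = 111.4357

111.4357


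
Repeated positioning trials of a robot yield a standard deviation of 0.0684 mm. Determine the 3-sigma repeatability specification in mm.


repeatability = 3*sigma = 3*0.0684 = 0.2052

0.2052 mm


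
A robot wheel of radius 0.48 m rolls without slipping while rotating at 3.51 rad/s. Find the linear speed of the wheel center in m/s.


v = omega * r = 3.51 * 0.48 = 1.6848

1.6848 m/s


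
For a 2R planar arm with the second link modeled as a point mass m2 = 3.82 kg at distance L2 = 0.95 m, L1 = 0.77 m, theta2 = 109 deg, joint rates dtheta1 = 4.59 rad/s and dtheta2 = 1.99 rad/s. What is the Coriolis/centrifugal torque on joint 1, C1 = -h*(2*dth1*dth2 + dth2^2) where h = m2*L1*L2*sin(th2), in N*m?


h = m2*L1*L2*sin(th2) = 3.82*0.77*0.95*sin(109 deg) = 2.642091
C1 = -h*(2*4.59*1.99 + 1.99^2) = -2.642091*22.2283 = -58.7292

-58.7292 N*m


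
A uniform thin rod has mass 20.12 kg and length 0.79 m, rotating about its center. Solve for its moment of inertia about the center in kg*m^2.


I = (1/12)*m*L^2 = (1/12)*20.12*0.79^2 = 1.0464

1.0464 kg*m^2


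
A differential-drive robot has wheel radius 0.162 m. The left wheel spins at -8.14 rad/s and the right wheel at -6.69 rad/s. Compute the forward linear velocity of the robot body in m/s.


v = r*(wR + wL)/2 = 0.162*(-6.69 + -8.14)/2 = -1.2012

-1.2012 m/s


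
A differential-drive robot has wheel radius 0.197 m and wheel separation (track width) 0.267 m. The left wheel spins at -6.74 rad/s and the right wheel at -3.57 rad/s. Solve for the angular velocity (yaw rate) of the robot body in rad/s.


omega = r*(wR - wL)/L = 0.197*(-3.57 - (-6.74))/0.267 = 2.3389

2.3389 rad/s


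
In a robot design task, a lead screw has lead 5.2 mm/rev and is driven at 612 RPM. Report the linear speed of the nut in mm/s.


v = lead * (RPM/60) = 5.2*612/60 = 53.0400

53.0400 mm/s


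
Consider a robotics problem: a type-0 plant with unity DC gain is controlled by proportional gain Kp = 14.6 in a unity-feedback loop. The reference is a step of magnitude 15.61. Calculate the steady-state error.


e_ss = R/(1 + Kp) = 15.61/(1 + 14.6) = 15.61/15.6000 = 1.0006

1.0006


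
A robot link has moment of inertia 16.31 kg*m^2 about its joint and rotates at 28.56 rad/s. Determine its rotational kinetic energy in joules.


KE = (1/2)*I*omega^2 = 0.5*16.31*28.56^2 = 6651.8182

6651.8182 J


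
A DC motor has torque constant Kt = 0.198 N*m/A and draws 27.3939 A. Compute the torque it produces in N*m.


tau = Kt * I = 0.198*27.3939 = 5.4240

5.4240 N*m


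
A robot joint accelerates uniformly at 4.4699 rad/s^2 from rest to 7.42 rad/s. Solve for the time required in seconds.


t = delta_omega / alpha = 7.42 / 4.4699 = 1.6600

1.6600 s


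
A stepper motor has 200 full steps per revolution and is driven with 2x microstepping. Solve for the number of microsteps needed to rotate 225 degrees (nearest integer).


step_size = 360/(200*2) = 360/400 = 0.900000 deg
n = 225/(360/400) = 225*400/360 = 250

250 steps


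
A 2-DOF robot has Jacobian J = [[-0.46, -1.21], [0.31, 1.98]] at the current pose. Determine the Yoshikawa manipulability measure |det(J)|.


det(J) = -0.46*1.98 - (-1.21)*(0.31) = -0.5357
|det(J)| = 0.5357

0.5357


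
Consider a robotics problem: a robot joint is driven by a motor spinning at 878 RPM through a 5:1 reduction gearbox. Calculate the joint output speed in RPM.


omega_joint = omega_motor / N = 878 / 5 = 175.6000

175.6000 RPM


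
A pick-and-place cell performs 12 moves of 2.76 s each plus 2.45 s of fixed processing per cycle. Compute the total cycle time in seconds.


T = 12*2.76 + 2.45 = 35.5700

35.5700 s


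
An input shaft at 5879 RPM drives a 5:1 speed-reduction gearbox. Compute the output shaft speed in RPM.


omega_out = omega_in / N = 5879 / 5 = 1175.8000

1175.8000 RPM


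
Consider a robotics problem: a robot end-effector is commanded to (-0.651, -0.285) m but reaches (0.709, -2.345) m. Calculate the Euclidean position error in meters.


dx = 0.709 - (-0.651) = 1.3600, dy = -2.345 - (-0.285) = -2.0600
err = sqrt(1.849600 + 4.243600) = 2.4684

2.4684 m


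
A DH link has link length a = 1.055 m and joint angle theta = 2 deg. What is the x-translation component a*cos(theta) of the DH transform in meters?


a*cos(theta) = 1.055*cos(2 deg) = 1.0544

1.0544 m


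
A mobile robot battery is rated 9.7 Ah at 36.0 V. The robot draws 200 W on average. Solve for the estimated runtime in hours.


E = 9.7*36.0 = 349.2000 Wh
t = E/P = 349.2000/200 = 1.7460

1.7460 hours


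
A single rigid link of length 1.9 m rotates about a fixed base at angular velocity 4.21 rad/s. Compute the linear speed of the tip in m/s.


v = L*omega = 1.9 * 4.21 = 7.9990

7.9990 m/s


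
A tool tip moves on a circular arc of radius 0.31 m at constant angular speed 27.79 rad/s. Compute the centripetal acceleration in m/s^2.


a_c = omega^2 * r = 27.79^2 * 0.31 = 239.4081

239.4081 m/s^2


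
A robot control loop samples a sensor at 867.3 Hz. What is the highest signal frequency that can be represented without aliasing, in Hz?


f_max = f_s/2 = 867.3/2 = 433.6500

433.6500 Hz


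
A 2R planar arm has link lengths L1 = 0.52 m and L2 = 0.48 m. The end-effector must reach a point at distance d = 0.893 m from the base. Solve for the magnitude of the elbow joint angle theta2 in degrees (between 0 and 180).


cos(th2) = (d^2 - L1^2 - L2^2)/(2*L1*L2) = (0.893^2 - 0.52^2 - 0.48^2)/(2*0.52*0.48) = 0.59424880
th2 = acos(0.59424880) = 53.5409 deg

53.5409 degrees


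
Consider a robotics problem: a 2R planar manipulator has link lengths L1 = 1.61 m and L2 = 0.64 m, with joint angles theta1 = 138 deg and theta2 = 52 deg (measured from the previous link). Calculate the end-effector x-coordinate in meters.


x = L1*cos(th1) + L2*cos(th1+th2) = 1.61*cos(138 deg) + 0.64*cos(190 deg) = -1.8267

-1.8267 m


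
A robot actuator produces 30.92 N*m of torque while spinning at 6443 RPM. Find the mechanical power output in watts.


omega = 6443 * 2*pi/60 = 674.709382 rad/s
P = tau * omega = 30.92 * 674.709382 = 20862.0141

20862.0141 W


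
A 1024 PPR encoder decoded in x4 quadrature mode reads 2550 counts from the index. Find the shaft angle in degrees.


angle = counts * 360 / (PPR*4) = 2550 * 360 / 4096 = 224.1211

224.1211 degrees


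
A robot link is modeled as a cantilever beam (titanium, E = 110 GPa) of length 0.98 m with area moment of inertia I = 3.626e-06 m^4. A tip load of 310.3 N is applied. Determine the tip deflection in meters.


delta = F*L^3/(3*E*I) = 310.3*0.98^3/(3*1.100e+11*3.626e-06)
      = 292.0518776/1196580 = 2.4407e-04

2.4407e-04 m


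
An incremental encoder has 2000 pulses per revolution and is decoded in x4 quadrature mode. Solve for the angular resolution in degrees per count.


resolution = 360 / (PPR * 4) = 360 / 8000 = 0.0450

0.0450 degrees


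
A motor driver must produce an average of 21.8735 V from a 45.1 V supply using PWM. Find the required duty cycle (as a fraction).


D = V_avg/V_supply = 21.8735/45.1 = 0.4850

0.4850


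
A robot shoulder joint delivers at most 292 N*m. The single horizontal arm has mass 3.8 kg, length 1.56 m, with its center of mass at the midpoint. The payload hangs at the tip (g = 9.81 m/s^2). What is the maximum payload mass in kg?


tau_arm = m_arm*g*(L/2) = 3.8*9.81*1.56/2 = 29.0768 N*m
tau_payload = tau_max - tau_arm = 292 - 29.0768 = 262.9232
m_payload = tau_payload / (g*L) = 262.9232 / (9.81*1.56) = 17.1805

17.1805 kg


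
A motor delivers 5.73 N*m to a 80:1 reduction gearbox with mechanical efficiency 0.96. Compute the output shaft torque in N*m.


tau_out = tau_in * N * eta = 5.73 * 80 * 0.96 = 440.0640

440.0640 N*m


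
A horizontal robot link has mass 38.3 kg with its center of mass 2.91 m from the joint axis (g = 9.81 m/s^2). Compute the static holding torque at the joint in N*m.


tau = m*g*L = 38.3 * 9.81 * 2.91 = 1093.3539

1093.3539 N*m


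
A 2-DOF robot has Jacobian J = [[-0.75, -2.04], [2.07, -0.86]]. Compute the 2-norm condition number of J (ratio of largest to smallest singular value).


JJ^T eigenvalues: trace(JJ^T) = 9.7486, det(JJ^T) = det(J)^2 = 23.69547684
s_max^2 = (9.7486 + sqrt(0.25329460))/2 = 5.12594191
s_min^2 = (9.7486 - sqrt(0.25329460))/2 = 4.62265809
kappa = s_max/s_min = sqrt(5.12594191/4.62265809) = 1.0530

1.0530


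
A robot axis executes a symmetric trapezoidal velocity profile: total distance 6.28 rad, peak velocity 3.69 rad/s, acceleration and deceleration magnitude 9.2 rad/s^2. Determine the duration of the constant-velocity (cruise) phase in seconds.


t_acc = v/a = 0.401087 s, d_acc = v^2/(2a) = 0.740005 rad each
d_cruise = 6.28 - 2*0.740005 = 4.799990 rad
t_cruise = d_cruise/v = 4.799990/3.69 = 1.3008

1.3008 s


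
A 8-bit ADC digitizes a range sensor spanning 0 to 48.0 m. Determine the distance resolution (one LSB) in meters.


res = range / 2^n = 48.0/2^8 = 48.0/256 = 0.1875

0.1875 m


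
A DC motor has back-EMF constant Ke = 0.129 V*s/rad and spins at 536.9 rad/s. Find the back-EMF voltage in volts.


V_emf = Ke * omega = 0.129*536.9 = 69.2601

69.2601 V


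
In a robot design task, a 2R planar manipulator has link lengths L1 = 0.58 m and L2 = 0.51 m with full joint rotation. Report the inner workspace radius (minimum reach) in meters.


r_min = |L1 - L2| = |0.58 - 0.51| = 0.0700

0.0700 m


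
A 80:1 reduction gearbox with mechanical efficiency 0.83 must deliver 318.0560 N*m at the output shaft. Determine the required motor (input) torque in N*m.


tau_in = tau_out / (N * eta) = 318.0560 / (80 * 0.83) = 4.7900

4.7900 N*m


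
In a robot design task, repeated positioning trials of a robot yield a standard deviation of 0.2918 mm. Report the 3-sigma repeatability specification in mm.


repeatability = 3*sigma = 3*0.2918 = 0.8754

0.8754 mm


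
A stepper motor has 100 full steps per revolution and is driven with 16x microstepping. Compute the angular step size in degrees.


step = 360/(100*16) = 360/1600 = 0.2250

0.2250 degrees


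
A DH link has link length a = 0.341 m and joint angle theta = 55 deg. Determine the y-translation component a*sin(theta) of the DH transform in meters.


a*sin(theta) = 0.341*sin(55 deg) = 0.2793

0.2793 m


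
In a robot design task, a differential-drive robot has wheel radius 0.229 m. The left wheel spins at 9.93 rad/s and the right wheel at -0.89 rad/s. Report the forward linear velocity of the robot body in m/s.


v = r*(wR + wL)/2 = 0.229*(-0.89 + 9.93)/2 = 1.0351

1.0351 m/s


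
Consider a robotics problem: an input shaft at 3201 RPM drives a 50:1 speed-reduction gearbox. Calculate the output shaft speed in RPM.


omega_out = omega_in / N = 3201 / 50 = 64.0200

64.0200 RPM


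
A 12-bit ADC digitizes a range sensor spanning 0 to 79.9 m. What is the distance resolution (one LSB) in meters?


res = range / 2^n = 79.9/2^12 = 79.9/4096 = 0.0195

0.0195 m


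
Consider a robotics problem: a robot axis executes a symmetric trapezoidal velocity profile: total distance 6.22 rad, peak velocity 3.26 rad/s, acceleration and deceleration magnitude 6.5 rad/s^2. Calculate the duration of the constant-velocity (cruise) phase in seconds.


t_acc = v/a = 0.501538 s, d_acc = v^2/(2a) = 0.817508 rad each
d_cruise = 6.22 - 2*0.817508 = 4.584984 rad
t_cruise = d_cruise/v = 4.584984/3.26 = 1.4064

1.4064 s


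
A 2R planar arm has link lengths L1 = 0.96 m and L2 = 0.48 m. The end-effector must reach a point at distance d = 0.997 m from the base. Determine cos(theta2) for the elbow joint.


cos(th2) = (d^2 - L1^2 - L2^2)/(2*L1*L2) = (0.997^2 - 0.96^2 - 0.48^2)/(2*0.96*0.48) = -0.1714

-0.1714


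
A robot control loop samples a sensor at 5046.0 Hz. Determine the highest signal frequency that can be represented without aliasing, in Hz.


f_max = f_s/2 = 5046.0/2 = 2523.0000

2523.0000 Hz


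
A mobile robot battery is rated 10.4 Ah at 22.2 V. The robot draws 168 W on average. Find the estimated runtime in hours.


E = 10.4*22.2 = 230.8800 Wh
t = E/P = 230.8800/168 = 1.3743

1.3743 hours


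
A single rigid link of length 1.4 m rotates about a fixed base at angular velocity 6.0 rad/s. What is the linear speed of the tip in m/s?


v = L*omega = 1.4 * 6.0 = 8.4000

8.4000 m/s


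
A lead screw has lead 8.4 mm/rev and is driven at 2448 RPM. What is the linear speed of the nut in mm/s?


v = lead * (RPM/60) = 8.4*2448/60 = 342.7200

342.7200 mm/s


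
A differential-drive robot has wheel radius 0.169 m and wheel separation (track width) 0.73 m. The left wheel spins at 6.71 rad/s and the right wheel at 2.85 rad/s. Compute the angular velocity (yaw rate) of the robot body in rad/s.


omega = r*(wR - wL)/L = 0.169*(2.85 - (6.71))/0.73 = -0.8936

-0.8936 rad/s


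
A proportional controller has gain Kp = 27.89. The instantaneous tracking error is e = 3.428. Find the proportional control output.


u_P = Kp * e = 27.89 * 3.428 = 95.6069

95.6069


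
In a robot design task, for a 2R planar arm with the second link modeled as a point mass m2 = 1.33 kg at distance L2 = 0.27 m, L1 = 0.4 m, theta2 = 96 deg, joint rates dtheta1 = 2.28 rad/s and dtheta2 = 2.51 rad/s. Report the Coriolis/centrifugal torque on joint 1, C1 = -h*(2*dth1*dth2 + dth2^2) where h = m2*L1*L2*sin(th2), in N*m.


h = m2*L1*L2*sin(th2) = 1.33*0.4*0.27*sin(96 deg) = 0.142853
C1 = -h*(2*2.28*2.51 + 2.51^2) = -0.142853*17.7457 = -2.5350

-2.5350 N*m


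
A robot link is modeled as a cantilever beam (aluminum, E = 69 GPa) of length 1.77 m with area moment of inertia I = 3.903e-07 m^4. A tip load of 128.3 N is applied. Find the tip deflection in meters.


delta = F*L^3/(3*E*I) = 128.3*1.77^3/(3*6.900e+10*3.903e-07)
      = 711.4533939/80792.1 = 0.0088

0.0088 m


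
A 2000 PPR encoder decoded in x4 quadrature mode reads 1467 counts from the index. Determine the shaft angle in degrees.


angle = counts * 360 / (PPR*4) = 1467 * 360 / 8000 = 66.0150

66.0150 degrees


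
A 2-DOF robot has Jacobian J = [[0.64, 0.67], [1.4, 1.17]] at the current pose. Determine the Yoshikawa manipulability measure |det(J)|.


det(J) = 0.64*1.17 - (0.67)*(1.4) = -0.1892
|det(J)| = 0.1892

0.1892


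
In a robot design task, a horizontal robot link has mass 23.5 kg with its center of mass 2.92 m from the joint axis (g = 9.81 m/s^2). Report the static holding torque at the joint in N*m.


tau = m*g*L = 23.5 * 9.81 * 2.92 = 673.1622

673.1622 N*m


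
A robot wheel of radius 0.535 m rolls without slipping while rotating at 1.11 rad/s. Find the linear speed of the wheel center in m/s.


v = omega * r = 1.11 * 0.535 = 0.5939

0.5939 m/s


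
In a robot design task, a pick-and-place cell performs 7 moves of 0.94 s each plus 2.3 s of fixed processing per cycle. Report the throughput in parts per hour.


T_cycle = 7*0.94 + 2.3 = 8.8800 s
rate = 3600/T = 405.4054

405.4054 parts/hour


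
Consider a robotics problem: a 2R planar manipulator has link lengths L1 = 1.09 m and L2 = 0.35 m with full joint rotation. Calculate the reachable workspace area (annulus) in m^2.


r_max = L1 + L2 = 1.4400, r_min = |L1 - L2| = 0.7400
A = pi*(r_max^2 - r_min^2) = pi*(2.0736 - 0.5476) = 4.7941

4.7941 m^2


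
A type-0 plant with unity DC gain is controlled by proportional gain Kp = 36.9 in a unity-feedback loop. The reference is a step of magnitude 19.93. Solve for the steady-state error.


e_ss = R/(1 + Kp) = 19.93/(1 + 36.9) = 19.93/37.9000 = 0.5259

0.5259


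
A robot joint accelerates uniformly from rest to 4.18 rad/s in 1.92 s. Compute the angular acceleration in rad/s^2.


alpha = delta_omega / t = 4.18 / 1.92 = 2.1771

2.1771 rad/s^2


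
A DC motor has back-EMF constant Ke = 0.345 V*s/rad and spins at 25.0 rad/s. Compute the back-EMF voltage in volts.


V_emf = Ke * omega = 0.345*25.0 = 8.6250

8.6250 V
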